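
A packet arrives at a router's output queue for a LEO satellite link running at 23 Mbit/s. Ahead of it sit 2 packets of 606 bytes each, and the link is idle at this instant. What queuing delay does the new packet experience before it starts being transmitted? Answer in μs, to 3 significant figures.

422 μs

Each queued packet: L/R = 4848/23000000 = 210.783 μs.
2 queued → 421.565 μs.
Queuing delay = 422 μs.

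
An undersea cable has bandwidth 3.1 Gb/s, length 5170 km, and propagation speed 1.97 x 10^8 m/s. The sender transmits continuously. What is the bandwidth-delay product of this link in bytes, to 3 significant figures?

10200000 bytes

Propagation delay = 5170000 / 197000000 = 0.0262437 s.
BDP = R × t_prop = 3100000000 × 0.0262437 = 81355300 bits.
In bytes: 81355300/8 = 10200000 bytes.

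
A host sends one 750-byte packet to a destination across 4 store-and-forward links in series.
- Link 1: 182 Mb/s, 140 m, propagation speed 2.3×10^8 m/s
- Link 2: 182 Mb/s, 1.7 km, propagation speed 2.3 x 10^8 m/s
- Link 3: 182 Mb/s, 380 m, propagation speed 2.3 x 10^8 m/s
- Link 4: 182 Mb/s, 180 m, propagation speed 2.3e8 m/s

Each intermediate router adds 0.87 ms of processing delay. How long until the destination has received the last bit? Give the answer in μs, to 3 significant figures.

2750 μs

L = 750 × 8 = 6000 bits.
Transmission delay per hop = L/R = 6000/182000000 = 32.967 μs; 4 hops → 131.868 μs.
Propagation delays (d/s per hop): 0.608696, 7.3913, 1.65217, 0.782609 μs; sum = 10.4348 μs.
Processing at 3 router(s): 3 × 0.87 ms = 2610 μs.
End-to-end = 2750 μs.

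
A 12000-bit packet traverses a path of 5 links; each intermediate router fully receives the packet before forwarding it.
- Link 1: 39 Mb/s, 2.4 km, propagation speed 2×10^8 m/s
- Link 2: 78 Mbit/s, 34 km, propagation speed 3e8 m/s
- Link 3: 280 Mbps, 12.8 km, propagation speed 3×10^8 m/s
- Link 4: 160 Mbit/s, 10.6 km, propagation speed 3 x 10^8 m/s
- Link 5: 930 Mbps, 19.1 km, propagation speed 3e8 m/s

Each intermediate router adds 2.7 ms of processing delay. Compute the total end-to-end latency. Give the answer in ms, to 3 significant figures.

Transmission delays (L/R per hop): 0.307692, 0.153846, 0.0428571, 0.075, 0.0129032 ms; sum = 0.592299 ms.
Propagation delays (d/s per hop): 0.012, 0.113333, 0.0426667, 0.0353333, 0.0636667 ms; sum = 0.267 ms.
Processing at 4 router(s): 4 × 2.7 ms = 10.8 ms.
End-to-end = 11.7 ms.

11.7 ms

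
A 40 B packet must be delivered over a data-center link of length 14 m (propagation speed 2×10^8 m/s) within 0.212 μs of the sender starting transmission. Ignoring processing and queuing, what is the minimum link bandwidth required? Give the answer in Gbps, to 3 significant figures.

L = 320 bits.
Propagation delay = 14 / 200000000 = 0.07 μs.
Transmission budget = 0.212 − 0.07 = 0.142 μs.
R ≥ L / t_tx = 320 bits / 1.42e-07 s = 2.25 Gbps.

2.25 Gbps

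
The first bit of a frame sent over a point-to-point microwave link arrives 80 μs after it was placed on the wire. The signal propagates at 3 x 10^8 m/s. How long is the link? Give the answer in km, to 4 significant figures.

24.00 km

d = s × t_prop = 300000000 × 8e-05 = 24.00 km.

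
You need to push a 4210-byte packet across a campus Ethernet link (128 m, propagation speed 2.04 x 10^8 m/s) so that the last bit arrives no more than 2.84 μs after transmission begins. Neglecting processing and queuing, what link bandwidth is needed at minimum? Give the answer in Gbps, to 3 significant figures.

L = 33680 bits.
Propagation delay = 128 / 204000000 = 0.627451 μs.
Transmission budget = 2.84 − 0.627451 = 2.21255 μs.
R ≥ L / t_tx = 33680 bits / 2.21255e-06 s = 15.2 Gbps.

15.2 Gbps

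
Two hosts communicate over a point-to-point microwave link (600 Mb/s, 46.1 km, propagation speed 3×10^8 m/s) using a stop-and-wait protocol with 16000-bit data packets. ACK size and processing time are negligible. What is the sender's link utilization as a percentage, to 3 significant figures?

t_tx = L/R = 16000/600000000 = 2.66667e-05 s.
t_prop = 46100/300000000 = 0.000153667 s; RTT = 0.000307333 s.
Cycle = t_tx + RTT = 0.000334 s.
Utilization = t_tx / cycle = 2.66667e-05/0.000334 = 7.98 %.

7.98 %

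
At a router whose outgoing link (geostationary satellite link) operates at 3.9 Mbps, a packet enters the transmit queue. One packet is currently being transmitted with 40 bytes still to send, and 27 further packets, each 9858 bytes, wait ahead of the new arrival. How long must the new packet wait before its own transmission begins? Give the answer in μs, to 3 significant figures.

546000 μs

Each queued packet: L/R = 78864/3900000 = 20221.5 μs.
27 queued → 545982 μs.
Plus remaining 320 bits of current packet: 82.0513 μs.
Queuing delay = 546000 μs.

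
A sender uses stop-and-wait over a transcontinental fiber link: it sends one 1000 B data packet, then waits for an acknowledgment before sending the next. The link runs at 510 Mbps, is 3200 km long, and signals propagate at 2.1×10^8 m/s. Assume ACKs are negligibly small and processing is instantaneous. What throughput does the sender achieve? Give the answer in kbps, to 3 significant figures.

t_tx = L/R = 8000/510000000 = 1.56863e-05 s.
t_prop = 3200000/210000000 = 0.0152381 s; RTT = 0.0304762 s.
Cycle = t_tx + RTT = 0.0304919 s.
Throughput = L / cycle = 8000 / 0.0304919 = 262 kbps.

262 kbps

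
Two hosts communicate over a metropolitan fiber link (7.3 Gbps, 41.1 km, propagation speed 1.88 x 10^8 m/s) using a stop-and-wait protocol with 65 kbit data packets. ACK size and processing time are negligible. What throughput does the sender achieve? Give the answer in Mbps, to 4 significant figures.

145.7 Mbps

t_tx = L/R = 65000/7300000000 = 8.90411e-06 s.
t_prop = 41100/188000000 = 0.000218617 s; RTT = 0.000437234 s.
Cycle = t_tx + RTT = 0.000446138 s.
Throughput = L / cycle = 65000 / 0.000446138 = 145.7 Mbps.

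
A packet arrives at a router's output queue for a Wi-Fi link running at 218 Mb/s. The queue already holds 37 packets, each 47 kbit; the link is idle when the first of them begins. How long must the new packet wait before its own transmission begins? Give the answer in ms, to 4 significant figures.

Each queued packet: L/R = 47000/218000000 = 0.215596 ms.
37 queued → 7.97706 ms.
Queuing delay = 7.977 ms.

7.977 ms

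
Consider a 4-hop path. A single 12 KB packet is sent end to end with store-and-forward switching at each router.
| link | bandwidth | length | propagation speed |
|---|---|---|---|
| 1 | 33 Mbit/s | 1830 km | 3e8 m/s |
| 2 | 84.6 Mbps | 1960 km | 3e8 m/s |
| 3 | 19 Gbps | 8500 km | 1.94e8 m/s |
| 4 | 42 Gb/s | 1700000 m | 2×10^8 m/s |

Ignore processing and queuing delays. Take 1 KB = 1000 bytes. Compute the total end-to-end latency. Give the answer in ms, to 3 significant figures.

L = 96000 bits.
Transmission delays (L/R per hop): 2.90909, 1.13475, 0.00505263, 0.00228571 ms; sum = 4.05118 ms.
Propagation delays (d/s per hop): 6.1, 6.53333, 43.8144, 8.5 ms; sum = 64.9478 ms.
End-to-end = 69.0 ms.

69.0 ms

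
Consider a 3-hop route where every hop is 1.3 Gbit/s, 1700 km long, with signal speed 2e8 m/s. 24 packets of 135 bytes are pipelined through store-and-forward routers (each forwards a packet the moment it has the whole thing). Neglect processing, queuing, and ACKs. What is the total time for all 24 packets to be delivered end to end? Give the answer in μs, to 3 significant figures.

Per-hop transmission t_tx = L/R = 1080/1300000000 = 0.830769 μs.
Per-hop propagation t_prop = 1700000/200000000 = 8500 μs.
Pipeline fill: first packet needs 3·t_tx to clear all hops; remaining 23 packets each add one t_tx.
Total = (3+24-1)·t_tx + 3·t_prop = 26·0.830769 + 3·8500 = 25500 μs.

25500 μs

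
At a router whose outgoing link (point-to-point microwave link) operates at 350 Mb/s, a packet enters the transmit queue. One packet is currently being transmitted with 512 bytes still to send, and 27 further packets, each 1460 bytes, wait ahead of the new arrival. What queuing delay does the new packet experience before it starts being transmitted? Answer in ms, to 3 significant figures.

0.913 ms

Each queued packet: L/R = 11680/350000000 = 0.0333714 ms.
27 queued → 0.901029 ms.
Plus remaining 4096 bits of current packet: 0.0117029 ms.
Queuing delay = 0.913 ms.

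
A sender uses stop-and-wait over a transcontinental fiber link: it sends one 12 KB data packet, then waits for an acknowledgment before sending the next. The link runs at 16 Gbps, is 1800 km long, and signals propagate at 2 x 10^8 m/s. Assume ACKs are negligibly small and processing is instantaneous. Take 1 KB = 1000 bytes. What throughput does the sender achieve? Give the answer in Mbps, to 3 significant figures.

5.33 Mbps

t_tx = L/R = 96000/16000000000 = 6e-06 s.
t_prop = 1800000/200000000 = 0.009 s; RTT = 0.018 s.
Cycle = t_tx + RTT = 0.018006 s.
Throughput = L / cycle = 96000 / 0.018006 = 5.33 Mbps.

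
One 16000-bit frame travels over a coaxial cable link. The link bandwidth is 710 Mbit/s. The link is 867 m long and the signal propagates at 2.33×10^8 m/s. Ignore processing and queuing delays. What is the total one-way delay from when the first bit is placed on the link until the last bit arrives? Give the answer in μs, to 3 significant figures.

26.3 μs

Transmission delay = L/R = 16000 / 710000000 = 22.5352 μs.
Propagation delay = d/s = 867 m / 233000000 m/s = 3.72103 μs.
Total = 26.3 μs.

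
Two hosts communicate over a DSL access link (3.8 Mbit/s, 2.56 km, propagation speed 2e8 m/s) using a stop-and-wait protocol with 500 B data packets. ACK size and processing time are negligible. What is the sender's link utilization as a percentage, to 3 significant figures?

97.6 %

t_tx = L/R = 4000/3800000 = 0.00105263 s.
t_prop = 2560/200000000 = 1.28e-05 s; RTT = 2.56e-05 s.
Cycle = t_tx + RTT = 0.00107823 s.
Utilization = t_tx / cycle = 0.00105263/0.00107823 = 97.6 %.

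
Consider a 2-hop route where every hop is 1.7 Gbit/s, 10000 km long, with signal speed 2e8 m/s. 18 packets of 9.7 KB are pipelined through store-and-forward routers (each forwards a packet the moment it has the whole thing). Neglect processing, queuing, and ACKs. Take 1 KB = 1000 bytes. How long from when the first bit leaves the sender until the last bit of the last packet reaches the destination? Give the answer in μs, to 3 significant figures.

Per-hop transmission t_tx = L/R = 77600/1700000000 = 45.6471 μs.
Per-hop propagation t_prop = 10000000/200000000 = 50000 μs.
Pipeline fill: first packet needs 2·t_tx to clear all hops; remaining 17 packets each add one t_tx.
Total = (2+18-1)·t_tx + 2·t_prop = 19·45.6471 + 2·50000 = 101000 μs.

101000 μs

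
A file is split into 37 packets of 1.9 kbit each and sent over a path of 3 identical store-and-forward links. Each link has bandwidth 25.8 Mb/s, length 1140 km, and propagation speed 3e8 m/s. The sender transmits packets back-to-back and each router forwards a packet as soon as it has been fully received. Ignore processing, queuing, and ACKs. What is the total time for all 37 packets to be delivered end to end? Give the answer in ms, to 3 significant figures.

14.3 ms

Per-hop transmission t_tx = L/R = 1900/25800000 = 0.0736434 ms.
Per-hop propagation t_prop = 1140000/300000000 = 3.8 ms.
Pipeline fill: first packet needs 3·t_tx to clear all hops; remaining 36 packets each add one t_tx.
Total = (3+37-1)·t_tx + 3·t_prop = 39·0.0736434 + 3·3.8 = 14.3 ms.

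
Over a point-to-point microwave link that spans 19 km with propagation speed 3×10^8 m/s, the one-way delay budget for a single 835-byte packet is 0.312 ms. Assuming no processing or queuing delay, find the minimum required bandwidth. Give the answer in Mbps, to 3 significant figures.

26.9 Mbps

L = 6680 bits.
Propagation delay = 19000 / 300000000 = 0.0633333 ms.
Transmission budget = 0.312 − 0.0633333 = 0.248667 ms.
R ≥ L / t_tx = 6680 bits / 0.000248667 s = 26.9 Mbps.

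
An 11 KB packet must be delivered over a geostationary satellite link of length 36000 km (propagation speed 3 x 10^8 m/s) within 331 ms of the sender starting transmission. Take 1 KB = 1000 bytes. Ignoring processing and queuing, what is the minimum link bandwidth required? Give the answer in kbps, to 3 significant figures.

L = 88000 bits.
Propagation delay = 36000000 / 300000000 = 120 ms.
Transmission budget = 331 − 120 = 211 ms.
R ≥ L / t_tx = 88000 bits / 0.211 s = 417 kbps.

417 kbps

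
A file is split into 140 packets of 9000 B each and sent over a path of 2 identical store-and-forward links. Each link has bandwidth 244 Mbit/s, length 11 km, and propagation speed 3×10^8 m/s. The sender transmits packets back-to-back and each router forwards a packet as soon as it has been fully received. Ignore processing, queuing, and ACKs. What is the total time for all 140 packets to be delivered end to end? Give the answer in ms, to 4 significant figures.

Per-hop transmission t_tx = L/R = 72000/244000000 = 0.295082 ms.
Per-hop propagation t_prop = 11000/300000000 = 0.0366667 ms.
Pipeline fill: first packet needs 2·t_tx to clear all hops; remaining 139 packets each add one t_tx.
Total = (2+140-1)·t_tx + 2·t_prop = 141·0.295082 + 2·0.0366667 = 41.68 ms.

41.68 ms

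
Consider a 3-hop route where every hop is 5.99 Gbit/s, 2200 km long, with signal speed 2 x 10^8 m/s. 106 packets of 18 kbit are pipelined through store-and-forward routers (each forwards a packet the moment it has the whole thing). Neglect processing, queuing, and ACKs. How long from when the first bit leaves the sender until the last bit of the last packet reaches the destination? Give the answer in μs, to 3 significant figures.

33300 μs

Per-hop transmission t_tx = L/R = 18000/5990000000 = 3.00501 μs.
Per-hop propagation t_prop = 2200000/200000000 = 11000 μs.
Pipeline fill: first packet needs 3·t_tx to clear all hops; remaining 105 packets each add one t_tx.
Total = (3+106-1)·t_tx + 3·t_prop = 108·3.00501 + 3·11000 = 33300 μs.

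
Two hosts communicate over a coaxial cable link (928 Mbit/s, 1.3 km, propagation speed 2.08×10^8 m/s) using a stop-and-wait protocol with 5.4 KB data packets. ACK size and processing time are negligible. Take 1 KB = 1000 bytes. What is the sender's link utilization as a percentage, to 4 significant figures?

78.83 %

t_tx = L/R = 43200/928000000 = 4.65517e-05 s.
t_prop = 1300/208000000 = 6.25e-06 s; RTT = 1.25e-05 s.
Cycle = t_tx + RTT = 5.90517e-05 s.
Utilization = t_tx / cycle = 4.65517e-05/5.90517e-05 = 78.83 %.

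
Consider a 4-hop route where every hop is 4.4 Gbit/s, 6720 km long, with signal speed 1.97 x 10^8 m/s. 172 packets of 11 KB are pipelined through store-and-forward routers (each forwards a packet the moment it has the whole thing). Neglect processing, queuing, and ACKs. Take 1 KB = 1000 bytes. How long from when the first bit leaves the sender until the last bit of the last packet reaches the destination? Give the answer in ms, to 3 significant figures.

Per-hop transmission t_tx = L/R = 88000/4400000000 = 0.02 ms.
Per-hop propagation t_prop = 6720000/197000000 = 34.1117 ms.
Pipeline fill: first packet needs 4·t_tx to clear all hops; remaining 171 packets each add one t_tx.
Total = (4+172-1)·t_tx + 4·t_prop = 175·0.02 + 4·34.1117 = 140 ms.

140 ms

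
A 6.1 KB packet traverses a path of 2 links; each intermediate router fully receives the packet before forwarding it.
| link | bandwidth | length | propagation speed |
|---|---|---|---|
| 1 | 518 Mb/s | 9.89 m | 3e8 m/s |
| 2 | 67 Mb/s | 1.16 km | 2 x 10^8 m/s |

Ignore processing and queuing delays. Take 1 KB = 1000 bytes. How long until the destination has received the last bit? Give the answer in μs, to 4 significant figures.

828.4 μs

L = 48800 bits.
Transmission delays (L/R per hop): 94.2085, 728.358 μs; sum = 822.567 μs.
Propagation delays (d/s per hop): 0.0329667, 5.8 μs; sum = 5.83297 μs.
End-to-end = 828.4 μs.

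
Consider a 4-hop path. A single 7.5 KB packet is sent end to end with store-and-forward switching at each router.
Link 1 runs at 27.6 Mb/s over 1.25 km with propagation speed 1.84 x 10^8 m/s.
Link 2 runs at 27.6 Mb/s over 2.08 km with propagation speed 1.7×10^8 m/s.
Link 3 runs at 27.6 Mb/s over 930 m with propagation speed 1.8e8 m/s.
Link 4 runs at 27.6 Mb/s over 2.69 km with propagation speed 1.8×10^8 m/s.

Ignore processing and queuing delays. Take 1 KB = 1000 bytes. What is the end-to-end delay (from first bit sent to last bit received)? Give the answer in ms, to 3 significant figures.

8.73 ms

L = 60000 bits.
Transmission delay per hop = L/R = 60000/27600000 = 2.17391 ms; 4 hops → 8.69565 ms.
Propagation delays (d/s per hop): 0.00679348, 0.0122353, 0.00516667, 0.0149444 ms; sum = 0.0391399 ms.
End-to-end = 8.73 ms.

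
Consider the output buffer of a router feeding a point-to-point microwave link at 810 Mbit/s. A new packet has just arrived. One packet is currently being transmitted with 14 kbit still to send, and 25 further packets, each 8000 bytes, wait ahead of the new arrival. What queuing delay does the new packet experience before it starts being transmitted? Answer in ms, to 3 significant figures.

Each queued packet: L/R = 64000/810000000 = 0.0790123 ms.
25 queued → 1.97531 ms.
Plus remaining 14000 bits of current packet: 0.017284 ms.
Queuing delay = 1.99 ms.

1.99 ms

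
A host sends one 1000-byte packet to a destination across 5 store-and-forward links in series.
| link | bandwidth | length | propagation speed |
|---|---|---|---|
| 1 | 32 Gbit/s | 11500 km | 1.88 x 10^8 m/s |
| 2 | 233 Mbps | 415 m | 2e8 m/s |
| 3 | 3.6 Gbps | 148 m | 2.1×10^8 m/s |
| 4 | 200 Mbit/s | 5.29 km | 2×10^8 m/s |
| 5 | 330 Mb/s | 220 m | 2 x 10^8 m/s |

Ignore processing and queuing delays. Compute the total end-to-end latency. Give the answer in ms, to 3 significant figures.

L = 1000 × 8 = 8000 bits.
Transmission delays (L/R per hop): 0.00025, 0.0343348, 0.00222222, 0.04, 0.0242424 ms; sum = 0.101049 ms.
Propagation delays (d/s per hop): 61.1702, 0.002075, 0.000704762, 0.02645, 0.0011 ms; sum = 61.2005 ms.
End-to-end = 61.3 ms.

61.3 ms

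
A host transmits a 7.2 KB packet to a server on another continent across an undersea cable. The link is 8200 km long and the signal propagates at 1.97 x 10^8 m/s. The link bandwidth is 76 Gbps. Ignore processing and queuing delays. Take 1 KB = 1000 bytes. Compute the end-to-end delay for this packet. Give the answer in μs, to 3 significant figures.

L = 57600 bits.
Transmission delay = L/R = 57600 / 76000000000 = 0.757895 μs.
Propagation delay = d/s = 8200000 m / 197000000 m/s = 41624.4 μs.
Total = 41600 μs.

41600 μs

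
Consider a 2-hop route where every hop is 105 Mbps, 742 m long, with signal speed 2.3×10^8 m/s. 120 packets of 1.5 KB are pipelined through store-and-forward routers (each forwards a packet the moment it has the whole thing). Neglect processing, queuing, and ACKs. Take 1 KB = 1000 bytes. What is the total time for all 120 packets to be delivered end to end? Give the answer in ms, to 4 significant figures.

Per-hop transmission t_tx = L/R = 12000/105000000 = 0.114286 ms.
Per-hop propagation t_prop = 742/2.3e+08 = 0.00322609 ms.
Pipeline fill: first packet needs 2·t_tx to clear all hops; remaining 119 packets each add one t_tx.
Total = (2+120-1)·t_tx + 2·t_prop = 121·0.114286 + 2·0.00322609 = 13.84 ms.

13.84 ms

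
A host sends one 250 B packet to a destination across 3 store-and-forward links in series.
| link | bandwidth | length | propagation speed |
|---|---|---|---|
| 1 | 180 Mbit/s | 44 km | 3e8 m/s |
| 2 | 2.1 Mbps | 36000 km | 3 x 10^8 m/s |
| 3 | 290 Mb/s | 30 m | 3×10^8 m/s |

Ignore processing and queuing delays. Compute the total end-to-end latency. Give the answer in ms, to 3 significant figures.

L = 250 × 8 = 2000 bits.
Transmission delays (L/R per hop): 0.0111111, 0.952381, 0.00689655 ms; sum = 0.970389 ms.
Propagation delays (d/s per hop): 0.146667, 120, 0.0001 ms; sum = 120.147 ms.
End-to-end = 121 ms.

121 ms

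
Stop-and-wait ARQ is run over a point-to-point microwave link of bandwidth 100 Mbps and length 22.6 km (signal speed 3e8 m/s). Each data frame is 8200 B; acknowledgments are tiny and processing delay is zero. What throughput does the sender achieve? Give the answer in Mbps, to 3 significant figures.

81.3 Mbps

t_tx = L/R = 65600/100000000 = 0.000656 s.
t_prop = 22600/300000000 = 7.53333e-05 s; RTT = 0.000150667 s.
Cycle = t_tx + RTT = 0.000806667 s.
Throughput = L / cycle = 65600 / 0.000806667 = 81.3 Mbps.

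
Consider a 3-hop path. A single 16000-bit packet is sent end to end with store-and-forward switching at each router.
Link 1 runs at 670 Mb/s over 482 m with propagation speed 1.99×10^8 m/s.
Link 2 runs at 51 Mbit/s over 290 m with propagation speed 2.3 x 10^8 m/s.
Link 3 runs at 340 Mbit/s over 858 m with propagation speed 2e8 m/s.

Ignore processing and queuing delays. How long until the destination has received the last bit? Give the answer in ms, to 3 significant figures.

0.393 ms

Transmission delays (L/R per hop): 0.0238806, 0.313725, 0.0470588 ms; sum = 0.384665 ms.
Propagation delays (d/s per hop): 0.00242211, 0.00126087, 0.00429 ms; sum = 0.00797298 ms.
End-to-end = 0.393 ms.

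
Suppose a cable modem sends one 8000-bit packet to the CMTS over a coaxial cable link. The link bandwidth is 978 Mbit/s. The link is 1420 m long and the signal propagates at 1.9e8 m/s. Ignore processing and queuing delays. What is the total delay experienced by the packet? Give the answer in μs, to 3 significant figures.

Transmission delay = L/R = 8000 / 978000000 = 8.17996 μs.
Propagation delay = d/s = 1420 m / 190000000 m/s = 7.47368 μs.
Total = 15.7 μs.

15.7 μs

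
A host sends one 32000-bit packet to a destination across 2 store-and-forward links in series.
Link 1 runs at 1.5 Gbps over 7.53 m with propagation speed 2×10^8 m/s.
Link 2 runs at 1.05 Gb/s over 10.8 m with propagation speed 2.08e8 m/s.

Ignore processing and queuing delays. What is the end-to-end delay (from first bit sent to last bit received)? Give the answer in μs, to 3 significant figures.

51.9 μs

Transmission delays (L/R per hop): 21.3333, 30.4762 μs; sum = 51.8095 μs.
Propagation delays (d/s per hop): 0.03765, 0.0519231 μs; sum = 0.0895731 μs.
End-to-end = 51.9 μs.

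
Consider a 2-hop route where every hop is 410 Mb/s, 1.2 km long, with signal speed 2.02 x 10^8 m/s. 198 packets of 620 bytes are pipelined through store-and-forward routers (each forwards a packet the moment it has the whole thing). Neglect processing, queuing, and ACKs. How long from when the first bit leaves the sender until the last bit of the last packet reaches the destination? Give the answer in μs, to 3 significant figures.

2420 μs

Per-hop transmission t_tx = L/R = 4960/410000000 = 12.0976 μs.
Per-hop propagation t_prop = 1200/202000000 = 5.94059 μs.
Pipeline fill: first packet needs 2·t_tx to clear all hops; remaining 197 packets each add one t_tx.
Total = (2+198-1)·t_tx + 2·t_prop = 199·12.0976 + 2·5.94059 = 2420 μs.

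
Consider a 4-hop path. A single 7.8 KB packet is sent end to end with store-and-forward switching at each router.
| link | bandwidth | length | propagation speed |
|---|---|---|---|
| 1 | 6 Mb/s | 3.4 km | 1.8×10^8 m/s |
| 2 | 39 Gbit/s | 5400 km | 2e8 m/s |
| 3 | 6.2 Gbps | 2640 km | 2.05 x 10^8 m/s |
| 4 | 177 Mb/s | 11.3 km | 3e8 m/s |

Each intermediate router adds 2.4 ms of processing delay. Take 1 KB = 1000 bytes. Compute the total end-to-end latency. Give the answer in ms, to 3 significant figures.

L = 62400 bits.
Transmission delays (L/R per hop): 10.4, 0.0016, 0.0100645, 0.352542 ms; sum = 10.7642 ms.
Propagation delays (d/s per hop): 0.0188889, 27, 12.878, 0.0376667 ms; sum = 39.9346 ms.
Processing at 3 router(s): 3 × 2.4 ms = 7.2 ms.
End-to-end = 57.9 ms.

57.9 ms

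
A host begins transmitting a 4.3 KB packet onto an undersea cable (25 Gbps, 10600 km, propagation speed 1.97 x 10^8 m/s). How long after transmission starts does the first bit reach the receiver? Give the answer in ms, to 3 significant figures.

53.8 ms

First bit experiences only propagation delay: d/s = 10600000/197000000 = 53.8 ms.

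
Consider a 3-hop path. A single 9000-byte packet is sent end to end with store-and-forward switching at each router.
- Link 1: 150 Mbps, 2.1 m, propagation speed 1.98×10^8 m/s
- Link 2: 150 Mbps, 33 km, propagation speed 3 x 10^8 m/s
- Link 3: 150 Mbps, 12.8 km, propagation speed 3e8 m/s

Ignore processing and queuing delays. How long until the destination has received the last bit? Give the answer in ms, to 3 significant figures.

L = 9000 × 8 = 72000 bits.
Transmission delay per hop = L/R = 72000/150000000 = 0.48 ms; 3 hops → 1.44 ms.
Propagation delays (d/s per hop): 1.06061e-05, 0.11, 0.0426667 ms; sum = 0.152677 ms.
End-to-end = 1.59 ms.

1.59 ms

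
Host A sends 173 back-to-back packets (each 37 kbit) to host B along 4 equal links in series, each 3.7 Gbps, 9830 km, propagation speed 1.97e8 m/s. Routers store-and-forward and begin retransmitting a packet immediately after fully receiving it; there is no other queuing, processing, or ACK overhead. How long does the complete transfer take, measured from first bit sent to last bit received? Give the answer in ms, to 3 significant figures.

Per-hop transmission t_tx = L/R = 37000/3700000000 = 0.01 ms.
Per-hop propagation t_prop = 9830000/197000000 = 49.8985 ms.
Pipeline fill: first packet needs 4·t_tx to clear all hops; remaining 172 packets each add one t_tx.
Total = (4+173-1)·t_tx + 4·t_prop = 176·0.01 + 4·49.8985 = 201 ms.

201 ms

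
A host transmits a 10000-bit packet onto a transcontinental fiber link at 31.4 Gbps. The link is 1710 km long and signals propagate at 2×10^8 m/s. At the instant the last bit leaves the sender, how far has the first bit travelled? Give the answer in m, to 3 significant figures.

63.7 m

t_tx = L/R = 10000/31400000000 = 3.18471e-07 s.
Distance = s × t_tx = 200000000 × 3.18471e-07 = 63.7 m.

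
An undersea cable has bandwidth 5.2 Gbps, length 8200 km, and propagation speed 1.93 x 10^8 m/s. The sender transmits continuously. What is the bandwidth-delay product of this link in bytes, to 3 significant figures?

27600000 bytes

Propagation delay = 8200000 / 193000000 = 0.042487 s.
BDP = R × t_prop = 5200000000 × 0.042487 = 220933000 bits.
In bytes: 220933000/8 = 27600000 bytes.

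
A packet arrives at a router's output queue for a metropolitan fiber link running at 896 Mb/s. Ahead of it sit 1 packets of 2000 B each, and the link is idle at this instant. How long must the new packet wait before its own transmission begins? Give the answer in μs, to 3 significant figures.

17.9 μs

Each queued packet: L/R = 16000/896000000 = 17.8571 μs.
1 queued → 17.8571 μs.
Queuing delay = 17.9 μs.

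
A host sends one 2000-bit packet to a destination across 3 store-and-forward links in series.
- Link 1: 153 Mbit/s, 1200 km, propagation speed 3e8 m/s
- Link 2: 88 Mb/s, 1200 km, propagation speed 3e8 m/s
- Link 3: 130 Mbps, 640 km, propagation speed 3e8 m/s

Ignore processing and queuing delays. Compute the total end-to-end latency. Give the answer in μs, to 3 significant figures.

Transmission delays (L/R per hop): 13.0719, 22.7273, 15.3846 μs; sum = 51.1838 μs.
Propagation delays (d/s per hop): 4000, 4000, 2133.33 μs; sum = 10133.3 μs.
End-to-end = 10200 μs.

10200 μs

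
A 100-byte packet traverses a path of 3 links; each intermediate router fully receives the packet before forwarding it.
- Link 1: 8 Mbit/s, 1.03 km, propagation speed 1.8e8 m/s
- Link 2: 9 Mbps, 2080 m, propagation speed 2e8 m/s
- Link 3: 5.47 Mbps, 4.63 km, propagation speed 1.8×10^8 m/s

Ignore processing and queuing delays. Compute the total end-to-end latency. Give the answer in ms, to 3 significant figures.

0.377 ms

L = 100 × 8 = 800 bits.
Transmission delays (L/R per hop): 0.1, 0.0888889, 0.146252 ms; sum = 0.335141 ms.
Propagation delays (d/s per hop): 0.00572222, 0.0104, 0.0257222 ms; sum = 0.0418444 ms.
End-to-end = 0.377 ms.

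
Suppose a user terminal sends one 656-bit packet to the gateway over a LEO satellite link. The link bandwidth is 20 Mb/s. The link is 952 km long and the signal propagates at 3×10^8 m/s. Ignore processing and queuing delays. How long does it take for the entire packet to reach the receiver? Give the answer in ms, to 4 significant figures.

Transmission delay = L/R = 656 / 20000000 = 0.0328 ms.
Propagation delay = d/s = 952000 m / 300000000 m/s = 3.17333 ms.
Total = 3.206 ms.

3.206 ms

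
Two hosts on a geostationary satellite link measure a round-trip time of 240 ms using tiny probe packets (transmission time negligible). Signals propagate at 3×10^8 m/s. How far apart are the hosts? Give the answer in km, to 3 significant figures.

One-way propagation = RTT/2 = 120 ms.
d = s × t = 300000000 × 0.12 = 36000 km.

36000 km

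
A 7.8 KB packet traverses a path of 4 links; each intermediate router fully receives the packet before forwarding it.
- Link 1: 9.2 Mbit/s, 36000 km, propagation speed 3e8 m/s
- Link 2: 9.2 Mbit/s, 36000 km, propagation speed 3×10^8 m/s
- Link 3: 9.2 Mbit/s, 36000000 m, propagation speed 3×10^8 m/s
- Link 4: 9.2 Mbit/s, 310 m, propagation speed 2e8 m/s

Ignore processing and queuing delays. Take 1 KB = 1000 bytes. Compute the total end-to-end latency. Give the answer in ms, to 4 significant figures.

L = 62400 bits.
Transmission delay per hop = L/R = 62400/9200000 = 6.78261 ms; 4 hops → 27.1304 ms.
Propagation delays (d/s per hop): 120, 120, 120, 0.00155 ms; sum = 360.002 ms.
End-to-end = 387.1 ms.

387.1 ms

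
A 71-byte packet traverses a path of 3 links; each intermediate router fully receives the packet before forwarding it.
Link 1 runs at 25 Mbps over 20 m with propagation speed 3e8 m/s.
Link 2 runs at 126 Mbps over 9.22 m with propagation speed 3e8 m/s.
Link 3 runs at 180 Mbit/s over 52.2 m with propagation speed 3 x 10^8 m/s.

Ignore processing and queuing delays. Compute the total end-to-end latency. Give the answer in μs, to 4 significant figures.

30.65 μs

L = 71 × 8 = 568 bits.
Transmission delays (L/R per hop): 22.72, 4.50794, 3.15556 μs; sum = 30.3835 μs.
Propagation delays (d/s per hop): 0.0666667, 0.0307333, 0.174 μs; sum = 0.2714 μs.
End-to-end = 30.65 μs.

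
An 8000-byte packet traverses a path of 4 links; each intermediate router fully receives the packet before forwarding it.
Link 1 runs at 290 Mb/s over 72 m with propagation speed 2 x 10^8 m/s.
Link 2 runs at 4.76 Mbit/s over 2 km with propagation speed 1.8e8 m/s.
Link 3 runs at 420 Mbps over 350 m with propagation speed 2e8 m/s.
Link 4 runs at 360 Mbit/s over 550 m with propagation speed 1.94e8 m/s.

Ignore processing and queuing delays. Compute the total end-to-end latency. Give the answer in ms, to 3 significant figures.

L = 8000 × 8 = 64000 bits.
Transmission delays (L/R per hop): 0.22069, 13.4454, 0.152381, 0.177778 ms; sum = 13.9962 ms.
Propagation delays (d/s per hop): 0.00036, 0.0111111, 0.00175, 0.00283505 ms; sum = 0.0160562 ms.
End-to-end = 14.0 ms.

14.0 ms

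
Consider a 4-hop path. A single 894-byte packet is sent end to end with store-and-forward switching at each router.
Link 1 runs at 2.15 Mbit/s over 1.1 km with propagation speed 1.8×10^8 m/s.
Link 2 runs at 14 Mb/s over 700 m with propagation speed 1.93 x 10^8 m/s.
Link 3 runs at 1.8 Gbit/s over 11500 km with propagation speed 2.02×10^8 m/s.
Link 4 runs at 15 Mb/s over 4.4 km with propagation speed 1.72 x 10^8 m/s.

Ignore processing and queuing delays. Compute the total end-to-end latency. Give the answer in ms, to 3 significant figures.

61.3 ms

L = 894 × 8 = 7152 bits.
Transmission delays (L/R per hop): 3.32651, 0.510857, 0.00397333, 0.4768 ms; sum = 4.31814 ms.
Propagation delays (d/s per hop): 0.00611111, 0.00362694, 56.9307, 0.0255814 ms; sum = 56.966 ms.
End-to-end = 61.3 ms.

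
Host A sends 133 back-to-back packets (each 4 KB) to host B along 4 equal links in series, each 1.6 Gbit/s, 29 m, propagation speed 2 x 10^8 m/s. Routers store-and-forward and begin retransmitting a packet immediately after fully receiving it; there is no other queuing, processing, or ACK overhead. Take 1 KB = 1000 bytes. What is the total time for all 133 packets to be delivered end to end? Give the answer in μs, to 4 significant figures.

Per-hop transmission t_tx = L/R = 32000/1600000000 = 20 μs.
Per-hop propagation t_prop = 29/200000000 = 0.145 μs.
Pipeline fill: first packet needs 4·t_tx to clear all hops; remaining 132 packets each add one t_tx.
Total = (4+133-1)·t_tx + 4·t_prop = 136·20 + 4·0.145 = 2721 μs.

2721 μs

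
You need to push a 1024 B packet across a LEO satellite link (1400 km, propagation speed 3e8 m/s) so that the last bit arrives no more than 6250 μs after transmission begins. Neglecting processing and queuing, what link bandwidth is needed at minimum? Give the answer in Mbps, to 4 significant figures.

5.174 Mbps

L = 8192 bits.
Propagation delay = 1400000 / 300000000 = 4666.67 μs.
Transmission budget = 6250 − 4666.67 = 1583.33 μs.
R ≥ L / t_tx = 8192 bits / 0.00158333 s = 5.174 Mbps.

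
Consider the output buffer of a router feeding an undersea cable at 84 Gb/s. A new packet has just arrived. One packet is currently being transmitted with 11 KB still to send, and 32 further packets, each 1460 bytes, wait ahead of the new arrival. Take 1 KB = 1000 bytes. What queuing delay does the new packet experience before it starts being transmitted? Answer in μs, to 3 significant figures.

5.50 μs

Each queued packet: L/R = 11680/84000000000 = 0.139048 μs.
32 queued → 4.44952 μs.
Plus remaining 88000 bits of current packet: 1.04762 μs.
Queuing delay = 5.50 μs.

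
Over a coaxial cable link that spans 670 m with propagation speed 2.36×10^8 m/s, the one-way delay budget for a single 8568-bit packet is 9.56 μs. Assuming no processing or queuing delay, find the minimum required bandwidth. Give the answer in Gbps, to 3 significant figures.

1.27 Gbps

Propagation delay = 670 / 236000000 = 2.83898 μs.
Transmission budget = 9.56 − 2.83898 = 6.72102 μs.
R ≥ L / t_tx = 8568 bits / 6.72102e-06 s = 1.27 Gbps.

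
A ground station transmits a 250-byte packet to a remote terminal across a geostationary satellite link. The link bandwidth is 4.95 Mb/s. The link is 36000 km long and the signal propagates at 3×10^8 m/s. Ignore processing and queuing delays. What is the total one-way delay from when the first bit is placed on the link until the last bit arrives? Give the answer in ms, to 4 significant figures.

L = 250 × 8 = 2000 bits.
Transmission delay = L/R = 2000 / 4950000 = 0.40404 ms.
Propagation delay = d/s = 36000000 m / 300000000 m/s = 120 ms.
Total = 120.4 ms.

120.4 ms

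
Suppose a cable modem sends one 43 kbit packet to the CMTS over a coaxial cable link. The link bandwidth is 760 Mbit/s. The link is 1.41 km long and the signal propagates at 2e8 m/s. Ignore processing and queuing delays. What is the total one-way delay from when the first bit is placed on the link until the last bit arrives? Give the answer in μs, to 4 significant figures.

63.63 μs

L = 43000 bits.
Transmission delay = L/R = 43000 / 760000000 = 56.5789 μs.
Propagation delay = d/s = 1410 m / 200000000 m/s = 7.05 μs.
Total = 63.63 μs.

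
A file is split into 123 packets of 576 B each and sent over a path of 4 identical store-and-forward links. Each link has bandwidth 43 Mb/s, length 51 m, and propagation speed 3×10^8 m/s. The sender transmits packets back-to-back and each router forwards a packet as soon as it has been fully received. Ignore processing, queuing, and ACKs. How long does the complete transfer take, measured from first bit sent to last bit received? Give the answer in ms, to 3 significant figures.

13.5 ms

Per-hop transmission t_tx = L/R = 4608/43000000 = 0.107163 ms.
Per-hop propagation t_prop = 51/300000000 = 0.00017 ms.
Pipeline fill: first packet needs 4·t_tx to clear all hops; remaining 122 packets each add one t_tx.
Total = (4+123-1)·t_tx + 4·t_prop = 126·0.107163 + 4·0.00017 = 13.5 ms.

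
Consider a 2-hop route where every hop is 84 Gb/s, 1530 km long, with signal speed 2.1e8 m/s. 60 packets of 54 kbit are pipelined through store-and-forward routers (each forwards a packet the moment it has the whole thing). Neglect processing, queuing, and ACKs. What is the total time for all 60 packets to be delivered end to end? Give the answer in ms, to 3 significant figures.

14.6 ms

Per-hop transmission t_tx = L/R = 54000/84000000000 = 0.000642857 ms.
Per-hop propagation t_prop = 1530000/210000000 = 7.28571 ms.
Pipeline fill: first packet needs 2·t_tx to clear all hops; remaining 59 packets each add one t_tx.
Total = (2+60-1)·t_tx + 2·t_prop = 61·0.000642857 + 2·7.28571 = 14.6 ms.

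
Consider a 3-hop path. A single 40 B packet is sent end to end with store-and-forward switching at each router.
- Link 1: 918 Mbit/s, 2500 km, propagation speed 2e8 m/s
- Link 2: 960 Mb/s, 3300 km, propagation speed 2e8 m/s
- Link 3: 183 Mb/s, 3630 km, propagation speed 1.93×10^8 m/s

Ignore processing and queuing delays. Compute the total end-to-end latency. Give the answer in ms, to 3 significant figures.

L = 40 × 8 = 320 bits.
Transmission delays (L/R per hop): 0.000348584, 0.000333333, 0.00174863 ms; sum = 0.00243055 ms.
Propagation delays (d/s per hop): 12.5, 16.5, 18.8083 ms; sum = 47.8083 ms.
End-to-end = 47.8 ms.

47.8 ms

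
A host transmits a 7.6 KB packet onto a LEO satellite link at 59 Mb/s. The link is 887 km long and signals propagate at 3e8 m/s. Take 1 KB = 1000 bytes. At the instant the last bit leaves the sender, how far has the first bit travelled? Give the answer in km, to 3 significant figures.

t_tx = L/R = 60800/59000000 = 0.00103051 s.
Distance = s × t_tx = 300000000 × 0.00103051 = 309 km.

309 km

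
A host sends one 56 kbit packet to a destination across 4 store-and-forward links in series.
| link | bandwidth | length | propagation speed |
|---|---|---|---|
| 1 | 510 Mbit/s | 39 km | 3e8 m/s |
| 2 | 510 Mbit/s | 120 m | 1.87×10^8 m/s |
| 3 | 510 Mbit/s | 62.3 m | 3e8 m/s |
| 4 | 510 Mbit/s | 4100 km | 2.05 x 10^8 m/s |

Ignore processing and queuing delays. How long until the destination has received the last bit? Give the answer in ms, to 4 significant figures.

L = 56000 bits.
Transmission delay per hop = L/R = 56000/510000000 = 0.109804 ms; 4 hops → 0.439216 ms.
Propagation delays (d/s per hop): 0.13, 0.000641711, 0.000207667, 20 ms; sum = 20.1308 ms.
End-to-end = 20.57 ms.

20.57 ms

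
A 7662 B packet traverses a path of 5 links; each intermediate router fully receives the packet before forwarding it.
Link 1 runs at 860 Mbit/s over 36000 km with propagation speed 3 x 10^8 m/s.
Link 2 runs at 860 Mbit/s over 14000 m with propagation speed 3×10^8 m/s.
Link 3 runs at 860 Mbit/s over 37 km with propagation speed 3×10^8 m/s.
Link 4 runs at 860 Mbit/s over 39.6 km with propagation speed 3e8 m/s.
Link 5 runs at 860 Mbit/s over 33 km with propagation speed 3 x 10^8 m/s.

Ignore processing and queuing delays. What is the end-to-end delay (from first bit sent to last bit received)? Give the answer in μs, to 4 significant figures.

120800 μs

L = 7662 × 8 = 61296 bits.
Transmission delay per hop = L/R = 61296/860000000 = 71.2744 μs; 5 hops → 356.372 μs.
Propagation delays (d/s per hop): 120000, 46.6667, 123.333, 132, 110 μs; sum = 120412 μs.
End-to-end = 120800 μs.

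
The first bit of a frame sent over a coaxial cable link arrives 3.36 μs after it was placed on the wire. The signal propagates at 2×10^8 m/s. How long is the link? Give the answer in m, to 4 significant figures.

d = s × t_prop = 200000000 × 3.36e-06 = 672.0 m.

672.0 m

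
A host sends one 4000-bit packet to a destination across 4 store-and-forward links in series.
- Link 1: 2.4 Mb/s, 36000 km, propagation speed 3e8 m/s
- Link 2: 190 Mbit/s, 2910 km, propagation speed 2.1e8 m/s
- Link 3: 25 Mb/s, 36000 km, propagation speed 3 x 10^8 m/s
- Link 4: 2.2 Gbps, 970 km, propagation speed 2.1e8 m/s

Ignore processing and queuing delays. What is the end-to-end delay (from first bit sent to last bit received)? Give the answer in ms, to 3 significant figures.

260 ms

Transmission delays (L/R per hop): 1.66667, 0.0210526, 0.16, 0.00181818 ms; sum = 1.84954 ms.
Propagation delays (d/s per hop): 120, 13.8571, 120, 4.61905 ms; sum = 258.476 ms.
End-to-end = 260 ms.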